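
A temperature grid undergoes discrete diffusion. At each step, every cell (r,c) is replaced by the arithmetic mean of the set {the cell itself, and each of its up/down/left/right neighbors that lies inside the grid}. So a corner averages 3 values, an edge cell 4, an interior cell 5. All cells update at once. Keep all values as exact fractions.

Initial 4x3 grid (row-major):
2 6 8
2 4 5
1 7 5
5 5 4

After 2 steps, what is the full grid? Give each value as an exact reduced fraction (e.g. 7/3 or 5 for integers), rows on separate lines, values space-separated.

Answer: 127/36 73/15 101/18
53/15 439/100 1313/240
211/60 469/100 1189/240
38/9 1079/240 91/18

Derivation:
After step 1:
  10/3 5 19/3
  9/4 24/5 11/2
  15/4 22/5 21/4
  11/3 21/4 14/3
After step 2:
  127/36 73/15 101/18
  53/15 439/100 1313/240
  211/60 469/100 1189/240
  38/9 1079/240 91/18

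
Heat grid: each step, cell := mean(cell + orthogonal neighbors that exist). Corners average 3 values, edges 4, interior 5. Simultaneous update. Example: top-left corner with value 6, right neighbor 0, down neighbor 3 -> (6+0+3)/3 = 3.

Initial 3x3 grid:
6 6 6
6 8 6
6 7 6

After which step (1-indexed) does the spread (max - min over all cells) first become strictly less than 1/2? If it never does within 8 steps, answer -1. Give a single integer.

Answer: 2

Derivation:
Step 1: max=27/4, min=6, spread=3/4
Step 2: max=657/100, min=251/40, spread=59/200
  -> spread < 1/2 first at step 2
Step 3: max=94067/14400, min=569/90, spread=1009/4800
Step 4: max=839947/129600, min=915679/144000, spread=158359/1296000
Step 5: max=335325803/51840000, min=517129/81000, spread=4363243/51840000
Step 6: max=3009583123/466560000, min=3315070211/518400000, spread=260199331/4665600000
Step 7: max=1202672851427/186624000000, min=2490698473/388800000, spread=7137584387/186624000000
Step 8: max=72077135613169/11197440000000, min=3987796409933/622080000000, spread=3799043/143327232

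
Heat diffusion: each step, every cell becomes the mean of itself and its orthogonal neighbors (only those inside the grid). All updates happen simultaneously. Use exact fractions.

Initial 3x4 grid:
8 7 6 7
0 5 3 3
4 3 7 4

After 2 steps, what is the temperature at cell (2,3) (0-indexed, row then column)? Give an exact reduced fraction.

Answer: 79/18

Derivation:
Step 1: cell (2,3) = 14/3
Step 2: cell (2,3) = 79/18
Full grid after step 2:
  21/4 417/80 1343/240 46/9
  911/240 239/50 453/100 381/80
  34/9 56/15 277/60 79/18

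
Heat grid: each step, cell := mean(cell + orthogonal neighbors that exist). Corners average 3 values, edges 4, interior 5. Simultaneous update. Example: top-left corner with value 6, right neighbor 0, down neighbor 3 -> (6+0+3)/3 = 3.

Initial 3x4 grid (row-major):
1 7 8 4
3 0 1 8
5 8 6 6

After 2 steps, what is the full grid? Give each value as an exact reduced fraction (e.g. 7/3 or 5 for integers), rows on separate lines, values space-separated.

Answer: 119/36 247/60 76/15 197/36
301/80 97/25 117/25 1361/240
37/9 287/60 319/60 50/9

Derivation:
After step 1:
  11/3 4 5 20/3
  9/4 19/5 23/5 19/4
  16/3 19/4 21/4 20/3
After step 2:
  119/36 247/60 76/15 197/36
  301/80 97/25 117/25 1361/240
  37/9 287/60 319/60 50/9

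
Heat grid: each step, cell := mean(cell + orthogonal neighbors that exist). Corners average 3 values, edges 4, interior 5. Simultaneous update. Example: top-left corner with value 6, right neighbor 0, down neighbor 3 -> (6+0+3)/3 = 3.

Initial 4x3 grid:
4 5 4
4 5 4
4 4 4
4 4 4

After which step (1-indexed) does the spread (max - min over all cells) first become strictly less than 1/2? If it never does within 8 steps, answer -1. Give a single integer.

Step 1: max=9/2, min=4, spread=1/2
Step 2: max=527/120, min=4, spread=47/120
  -> spread < 1/2 first at step 2
Step 3: max=31381/7200, min=1617/400, spread=91/288
Step 4: max=1867199/432000, min=9773/2400, spread=108059/432000
Step 5: max=111543661/25920000, min=1962659/480000, spread=222403/1036800
Step 6: max=6661525799/1555200000, min=354960643/86400000, spread=10889369/62208000
Step 7: max=398392455541/93312000000, min=21368191537/5184000000, spread=110120063/746496000
Step 8: max=23831839516319/5598720000000, min=428685327161/103680000000, spread=5462654797/44789760000

Answer: 2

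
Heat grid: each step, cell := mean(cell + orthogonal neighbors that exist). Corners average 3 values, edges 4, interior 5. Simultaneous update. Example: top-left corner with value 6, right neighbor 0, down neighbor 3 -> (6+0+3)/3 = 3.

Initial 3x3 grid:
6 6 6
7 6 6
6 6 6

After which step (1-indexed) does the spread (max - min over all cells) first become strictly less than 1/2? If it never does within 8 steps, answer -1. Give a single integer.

Step 1: max=19/3, min=6, spread=1/3
  -> spread < 1/2 first at step 1
Step 2: max=1507/240, min=6, spread=67/240
Step 3: max=13397/2160, min=1207/200, spread=1807/10800
Step 4: max=5341963/864000, min=32761/5400, spread=33401/288000
Step 5: max=47885933/7776000, min=3283391/540000, spread=3025513/38880000
Step 6: max=19127326867/3110400000, min=175555949/28800000, spread=53531/995328
Step 7: max=1145776925849/186624000000, min=47447116051/7776000000, spread=450953/11943936
Step 8: max=68693543560603/11197440000000, min=5699728610519/933120000000, spread=3799043/143327232

Answer: 1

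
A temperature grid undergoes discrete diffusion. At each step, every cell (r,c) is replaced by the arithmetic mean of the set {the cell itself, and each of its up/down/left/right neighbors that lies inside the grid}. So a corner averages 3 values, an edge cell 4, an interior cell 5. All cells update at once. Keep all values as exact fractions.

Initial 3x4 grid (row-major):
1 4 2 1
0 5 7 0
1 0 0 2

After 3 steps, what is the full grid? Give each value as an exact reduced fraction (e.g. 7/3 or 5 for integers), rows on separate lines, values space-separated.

Answer: 4837/2160 1801/720 53/20 133/60
361/192 117/50 2741/1200 3143/1440
1711/1080 2617/1440 2981/1440 3853/2160

Derivation:
After step 1:
  5/3 3 7/2 1
  7/4 16/5 14/5 5/2
  1/3 3/2 9/4 2/3
After step 2:
  77/36 341/120 103/40 7/3
  139/80 49/20 57/20 209/120
  43/36 437/240 433/240 65/36
After step 3:
  4837/2160 1801/720 53/20 133/60
  361/192 117/50 2741/1200 3143/1440
  1711/1080 2617/1440 2981/1440 3853/2160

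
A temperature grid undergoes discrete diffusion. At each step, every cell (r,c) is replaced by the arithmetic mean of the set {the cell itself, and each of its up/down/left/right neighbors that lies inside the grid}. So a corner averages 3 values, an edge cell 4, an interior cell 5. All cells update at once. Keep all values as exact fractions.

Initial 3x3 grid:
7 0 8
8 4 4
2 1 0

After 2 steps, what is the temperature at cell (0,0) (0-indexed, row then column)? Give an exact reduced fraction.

Answer: 5

Derivation:
Step 1: cell (0,0) = 5
Step 2: cell (0,0) = 5
Full grid after step 2:
  5 343/80 17/4
  1039/240 383/100 49/15
  32/9 629/240 89/36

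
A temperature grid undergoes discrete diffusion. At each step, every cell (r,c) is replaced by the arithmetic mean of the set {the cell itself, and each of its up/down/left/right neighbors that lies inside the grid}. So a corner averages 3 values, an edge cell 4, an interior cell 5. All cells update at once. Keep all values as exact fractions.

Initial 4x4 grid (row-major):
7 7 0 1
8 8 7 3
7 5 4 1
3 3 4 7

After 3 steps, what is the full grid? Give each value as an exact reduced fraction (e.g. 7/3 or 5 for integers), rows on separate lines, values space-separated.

Answer: 1409/216 40283/7200 30251/7200 1721/540
45683/7200 3413/600 1631/375 25241/7200
40451/7200 15523/3000 2199/500 1847/480
5347/1080 33191/7200 2057/480 179/45

Derivation:
After step 1:
  22/3 11/2 15/4 4/3
  15/2 7 22/5 3
  23/4 27/5 21/5 15/4
  13/3 15/4 9/2 4
After step 2:
  61/9 283/48 899/240 97/36
  331/48 149/25 447/100 749/240
  1379/240 261/50 89/20 299/80
  83/18 1079/240 329/80 49/12
After step 3:
  1409/216 40283/7200 30251/7200 1721/540
  45683/7200 3413/600 1631/375 25241/7200
  40451/7200 15523/3000 2199/500 1847/480
  5347/1080 33191/7200 2057/480 179/45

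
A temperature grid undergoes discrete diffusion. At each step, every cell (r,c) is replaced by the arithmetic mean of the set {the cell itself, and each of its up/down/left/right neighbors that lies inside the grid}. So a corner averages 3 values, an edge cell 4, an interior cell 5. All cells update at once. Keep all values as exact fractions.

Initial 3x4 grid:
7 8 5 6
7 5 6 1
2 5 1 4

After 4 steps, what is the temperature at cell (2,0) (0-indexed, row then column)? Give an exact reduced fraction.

Step 1: cell (2,0) = 14/3
Step 2: cell (2,0) = 79/18
Step 3: cell (2,0) = 5321/1080
Step 4: cell (2,0) = 628421/129600
Full grid after step 4:
  745471/129600 608503/108000 177491/36000 200017/43200
  1572253/288000 598277/120000 184659/40000 389791/96000
  628421/129600 1000381/216000 286607/72000 165767/43200

Answer: 628421/129600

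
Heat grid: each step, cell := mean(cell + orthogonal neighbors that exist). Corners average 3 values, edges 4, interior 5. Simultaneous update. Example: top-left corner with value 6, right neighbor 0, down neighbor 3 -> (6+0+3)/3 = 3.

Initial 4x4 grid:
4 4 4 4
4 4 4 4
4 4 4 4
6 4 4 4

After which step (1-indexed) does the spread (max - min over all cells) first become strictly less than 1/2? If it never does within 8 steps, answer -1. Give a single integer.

Step 1: max=14/3, min=4, spread=2/3
Step 2: max=41/9, min=4, spread=5/9
Step 3: max=473/108, min=4, spread=41/108
  -> spread < 1/2 first at step 3
Step 4: max=14003/3240, min=4, spread=1043/3240
Step 5: max=414353/97200, min=4, spread=25553/97200
Step 6: max=12335459/2916000, min=36079/9000, spread=645863/2916000
Step 7: max=367561691/87480000, min=240971/60000, spread=16225973/87480000
Step 8: max=10975077983/2624400000, min=108701/27000, spread=409340783/2624400000

Answer: 3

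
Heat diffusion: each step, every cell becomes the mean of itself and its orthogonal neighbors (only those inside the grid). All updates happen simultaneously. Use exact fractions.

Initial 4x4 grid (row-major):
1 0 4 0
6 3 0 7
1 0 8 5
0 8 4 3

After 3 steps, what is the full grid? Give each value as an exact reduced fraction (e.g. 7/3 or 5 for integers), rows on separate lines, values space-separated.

After step 1:
  7/3 2 1 11/3
  11/4 9/5 22/5 3
  7/4 4 17/5 23/4
  3 3 23/4 4
After step 2:
  85/36 107/60 83/30 23/9
  259/120 299/100 68/25 1009/240
  23/8 279/100 233/50 323/80
  31/12 63/16 323/80 31/6
After step 3:
  2269/1080 8911/3600 8843/3600 6859/2160
  4673/1800 1493/600 20809/6000 24331/7200
  1561/600 6901/2000 3649/1000 10841/2400
  451/144 8009/2400 10681/2400 1589/360

Answer: 2269/1080 8911/3600 8843/3600 6859/2160
4673/1800 1493/600 20809/6000 24331/7200
1561/600 6901/2000 3649/1000 10841/2400
451/144 8009/2400 10681/2400 1589/360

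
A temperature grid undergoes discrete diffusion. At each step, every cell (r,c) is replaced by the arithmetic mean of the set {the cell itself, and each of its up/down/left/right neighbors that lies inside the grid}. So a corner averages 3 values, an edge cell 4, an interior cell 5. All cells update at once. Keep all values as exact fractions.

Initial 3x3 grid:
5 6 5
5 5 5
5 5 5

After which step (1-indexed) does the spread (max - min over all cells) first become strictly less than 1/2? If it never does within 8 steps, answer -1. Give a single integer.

Answer: 1

Derivation:
Step 1: max=16/3, min=5, spread=1/3
  -> spread < 1/2 first at step 1
Step 2: max=1267/240, min=5, spread=67/240
Step 3: max=11237/2160, min=1007/200, spread=1807/10800
Step 4: max=4477963/864000, min=27361/5400, spread=33401/288000
Step 5: max=40109933/7776000, min=2743391/540000, spread=3025513/38880000
Step 6: max=16016926867/3110400000, min=146755949/28800000, spread=53531/995328
Step 7: max=959152925849/186624000000, min=39671116051/7776000000, spread=450953/11943936
Step 8: max=57496103560603/11197440000000, min=4766608610519/933120000000, spread=3799043/143327232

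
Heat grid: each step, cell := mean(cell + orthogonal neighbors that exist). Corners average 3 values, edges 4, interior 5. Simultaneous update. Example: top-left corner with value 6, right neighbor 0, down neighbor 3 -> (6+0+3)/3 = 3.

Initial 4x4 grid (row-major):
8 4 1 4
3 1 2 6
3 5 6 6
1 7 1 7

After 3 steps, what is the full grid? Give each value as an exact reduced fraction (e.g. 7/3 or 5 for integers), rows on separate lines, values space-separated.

Answer: 34/9 2899/800 25147/7200 1019/270
3009/800 1789/500 5809/1500 29497/7200
25849/7200 11807/3000 12539/3000 34681/7200
4067/1080 27949/7200 33421/7200 1051/216

Derivation:
After step 1:
  5 7/2 11/4 11/3
  15/4 3 16/5 9/2
  3 22/5 4 25/4
  11/3 7/2 21/4 14/3
After step 2:
  49/12 57/16 787/240 131/36
  59/16 357/100 349/100 1057/240
  889/240 179/50 231/50 233/48
  61/18 1009/240 209/48 97/18
After step 3:
  34/9 2899/800 25147/7200 1019/270
  3009/800 1789/500 5809/1500 29497/7200
  25849/7200 11807/3000 12539/3000 34681/7200
  4067/1080 27949/7200 33421/7200 1051/216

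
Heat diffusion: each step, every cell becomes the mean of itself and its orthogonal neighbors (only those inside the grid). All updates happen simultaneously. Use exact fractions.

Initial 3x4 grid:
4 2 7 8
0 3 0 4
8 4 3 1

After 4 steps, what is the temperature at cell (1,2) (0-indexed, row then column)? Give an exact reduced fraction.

Answer: 135331/40000

Derivation:
Step 1: cell (1,2) = 17/5
Step 2: cell (1,2) = 147/50
Step 3: cell (1,2) = 899/250
Step 4: cell (1,2) = 135331/40000
Full grid after step 4:
  48191/14400 242243/72000 824189/216000 502429/129600
  929327/288000 410743/120000 135331/40000 352619/96000
  147223/43200 6413/2000 44629/13500 419279/129600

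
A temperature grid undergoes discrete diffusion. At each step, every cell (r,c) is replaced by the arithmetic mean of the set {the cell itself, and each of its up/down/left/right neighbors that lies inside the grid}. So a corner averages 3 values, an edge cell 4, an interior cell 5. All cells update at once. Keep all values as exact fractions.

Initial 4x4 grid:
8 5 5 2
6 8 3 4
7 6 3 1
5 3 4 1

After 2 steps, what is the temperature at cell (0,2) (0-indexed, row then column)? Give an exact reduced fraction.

Step 1: cell (0,2) = 15/4
Step 2: cell (0,2) = 1111/240
Full grid after step 2:
  241/36 1331/240 1111/240 119/36
  1511/240 587/100 397/100 781/240
  473/80 249/50 92/25 203/80
  31/6 353/80 253/80 7/3

Answer: 1111/240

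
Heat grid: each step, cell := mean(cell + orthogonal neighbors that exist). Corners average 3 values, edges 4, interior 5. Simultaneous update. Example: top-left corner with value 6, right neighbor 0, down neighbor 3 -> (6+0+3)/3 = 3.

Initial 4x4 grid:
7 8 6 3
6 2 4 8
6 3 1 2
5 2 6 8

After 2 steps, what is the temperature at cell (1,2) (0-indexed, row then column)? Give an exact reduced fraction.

Step 1: cell (1,2) = 21/5
Step 2: cell (1,2) = 43/10
Full grid after step 2:
  6 113/20 313/60 91/18
  437/80 113/25 43/10 283/60
  1043/240 98/25 96/25 263/60
  40/9 923/240 1007/240 43/9

Answer: 43/10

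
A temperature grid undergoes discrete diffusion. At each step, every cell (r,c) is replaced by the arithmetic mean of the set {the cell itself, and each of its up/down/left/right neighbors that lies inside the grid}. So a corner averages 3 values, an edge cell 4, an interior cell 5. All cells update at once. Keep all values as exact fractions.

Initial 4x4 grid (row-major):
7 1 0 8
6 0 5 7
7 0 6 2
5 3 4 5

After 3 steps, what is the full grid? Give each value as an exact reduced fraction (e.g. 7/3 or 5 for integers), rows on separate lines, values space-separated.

After step 1:
  14/3 2 7/2 5
  5 12/5 18/5 11/2
  9/2 16/5 17/5 5
  5 3 9/2 11/3
After step 2:
  35/9 377/120 141/40 14/3
  497/120 81/25 92/25 191/40
  177/40 33/10 197/50 527/120
  25/6 157/40 437/120 79/18
After step 3:
  2011/540 776/225 563/150 389/90
  7063/1800 5251/1500 479/125 2627/600
  481/120 1883/500 2843/750 7873/1800
  751/180 451/120 7153/1800 559/135

Answer: 2011/540 776/225 563/150 389/90
7063/1800 5251/1500 479/125 2627/600
481/120 1883/500 2843/750 7873/1800
751/180 451/120 7153/1800 559/135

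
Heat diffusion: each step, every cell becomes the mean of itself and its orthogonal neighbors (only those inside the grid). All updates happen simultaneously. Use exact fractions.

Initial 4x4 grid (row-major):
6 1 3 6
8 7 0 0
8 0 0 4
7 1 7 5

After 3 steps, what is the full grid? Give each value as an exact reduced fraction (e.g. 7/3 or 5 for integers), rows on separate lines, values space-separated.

Answer: 1163/240 3231/800 7093/2400 193/72
6049/1200 7647/2000 2883/1000 2131/800
17323/3600 2917/750 18461/6000 21059/7200
1279/270 14473/3600 12337/3600 7427/2160

Derivation:
After step 1:
  5 17/4 5/2 3
  29/4 16/5 2 5/2
  23/4 16/5 11/5 9/4
  16/3 15/4 13/4 16/3
After step 2:
  11/2 299/80 47/16 8/3
  53/10 199/50 62/25 39/16
  323/60 181/50 129/50 737/240
  89/18 233/60 109/30 65/18
After step 3:
  1163/240 3231/800 7093/2400 193/72
  6049/1200 7647/2000 2883/1000 2131/800
  17323/3600 2917/750 18461/6000 21059/7200
  1279/270 14473/3600 12337/3600 7427/2160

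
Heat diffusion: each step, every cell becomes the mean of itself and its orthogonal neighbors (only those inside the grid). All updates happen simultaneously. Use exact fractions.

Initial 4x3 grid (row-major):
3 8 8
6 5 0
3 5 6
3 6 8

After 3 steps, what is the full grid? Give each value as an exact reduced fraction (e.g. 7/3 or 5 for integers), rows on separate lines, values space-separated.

Answer: 5579/1080 6323/1200 5659/1080
4361/900 623/125 18469/3600
116/25 14867/3000 18629/3600
19/4 36673/7200 146/27

Derivation:
After step 1:
  17/3 6 16/3
  17/4 24/5 19/4
  17/4 5 19/4
  4 11/2 20/3
After step 2:
  191/36 109/20 193/36
  569/120 124/25 589/120
  35/8 243/50 127/24
  55/12 127/24 203/36
After step 3:
  5579/1080 6323/1200 5659/1080
  4361/900 623/125 18469/3600
  116/25 14867/3000 18629/3600
  19/4 36673/7200 146/27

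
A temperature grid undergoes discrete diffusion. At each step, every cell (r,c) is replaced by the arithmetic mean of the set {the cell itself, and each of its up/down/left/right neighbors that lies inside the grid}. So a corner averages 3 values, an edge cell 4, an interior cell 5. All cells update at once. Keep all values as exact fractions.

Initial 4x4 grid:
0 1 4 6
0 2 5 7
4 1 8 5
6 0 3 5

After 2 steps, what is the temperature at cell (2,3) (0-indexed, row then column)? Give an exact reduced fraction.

Answer: 311/60

Derivation:
Step 1: cell (2,3) = 25/4
Step 2: cell (2,3) = 311/60
Full grid after step 2:
  43/36 473/240 997/240 185/36
  383/240 53/20 423/100 343/60
  127/48 289/100 457/100 311/60
  103/36 77/24 457/120 175/36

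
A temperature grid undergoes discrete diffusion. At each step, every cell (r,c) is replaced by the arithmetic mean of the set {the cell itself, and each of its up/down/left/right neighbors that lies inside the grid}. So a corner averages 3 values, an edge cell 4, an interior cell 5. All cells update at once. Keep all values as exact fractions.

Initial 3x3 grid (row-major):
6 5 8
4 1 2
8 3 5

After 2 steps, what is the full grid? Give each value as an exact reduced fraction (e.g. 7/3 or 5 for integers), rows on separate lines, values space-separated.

After step 1:
  5 5 5
  19/4 3 4
  5 17/4 10/3
After step 2:
  59/12 9/2 14/3
  71/16 21/5 23/6
  14/3 187/48 139/36

Answer: 59/12 9/2 14/3
71/16 21/5 23/6
14/3 187/48 139/36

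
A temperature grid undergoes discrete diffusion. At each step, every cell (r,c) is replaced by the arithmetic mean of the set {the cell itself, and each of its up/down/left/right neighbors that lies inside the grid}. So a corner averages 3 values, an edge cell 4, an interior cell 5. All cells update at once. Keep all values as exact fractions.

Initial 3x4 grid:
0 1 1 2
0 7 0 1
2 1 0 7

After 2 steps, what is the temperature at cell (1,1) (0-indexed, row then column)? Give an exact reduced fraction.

Step 1: cell (1,1) = 9/5
Step 2: cell (1,1) = 53/25
Full grid after step 2:
  29/18 323/240 383/240 29/18
  323/240 53/25 91/50 83/40
  23/12 73/40 269/120 43/18

Answer: 53/25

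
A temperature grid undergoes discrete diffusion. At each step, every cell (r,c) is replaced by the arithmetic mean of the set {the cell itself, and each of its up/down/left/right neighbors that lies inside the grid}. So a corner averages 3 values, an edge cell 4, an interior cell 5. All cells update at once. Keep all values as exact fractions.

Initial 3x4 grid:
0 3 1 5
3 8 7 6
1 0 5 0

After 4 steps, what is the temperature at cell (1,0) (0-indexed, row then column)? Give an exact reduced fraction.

Step 1: cell (1,0) = 3
Step 2: cell (1,0) = 79/30
Step 3: cell (1,0) = 5279/1800
Step 4: cell (1,0) = 322561/108000
Full grid after step 4:
  2086/675 10261/3000 70751/18000 9833/2400
  322561/108000 38741/11250 693481/180000 1774559/432000
  48689/16200 178073/54000 204253/54000 255691/64800

Answer: 322561/108000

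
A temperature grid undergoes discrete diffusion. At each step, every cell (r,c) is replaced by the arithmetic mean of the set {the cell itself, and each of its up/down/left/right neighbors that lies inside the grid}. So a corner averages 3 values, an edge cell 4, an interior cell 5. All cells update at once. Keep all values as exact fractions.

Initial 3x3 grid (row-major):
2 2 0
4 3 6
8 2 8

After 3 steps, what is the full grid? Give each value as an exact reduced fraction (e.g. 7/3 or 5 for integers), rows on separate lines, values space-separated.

Answer: 833/270 43843/14400 424/135
54493/14400 11233/3000 18631/4800
4727/1080 21731/4800 4867/1080

Derivation:
After step 1:
  8/3 7/4 8/3
  17/4 17/5 17/4
  14/3 21/4 16/3
After step 2:
  26/9 629/240 26/9
  899/240 189/50 313/80
  85/18 373/80 89/18
After step 3:
  833/270 43843/14400 424/135
  54493/14400 11233/3000 18631/4800
  4727/1080 21731/4800 4867/1080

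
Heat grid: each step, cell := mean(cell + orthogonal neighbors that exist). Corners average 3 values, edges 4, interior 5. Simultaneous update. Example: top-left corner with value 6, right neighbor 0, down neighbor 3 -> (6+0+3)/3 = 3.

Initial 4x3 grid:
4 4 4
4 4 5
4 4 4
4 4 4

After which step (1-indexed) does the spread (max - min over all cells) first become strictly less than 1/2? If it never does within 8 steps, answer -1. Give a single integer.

Step 1: max=13/3, min=4, spread=1/3
  -> spread < 1/2 first at step 1
Step 2: max=511/120, min=4, spread=31/120
Step 3: max=4531/1080, min=4, spread=211/1080
Step 4: max=448897/108000, min=7247/1800, spread=14077/108000
Step 5: max=4028407/972000, min=435683/108000, spread=5363/48600
Step 6: max=120380809/29160000, min=242869/60000, spread=93859/1166400
Step 7: max=7208674481/1749600000, min=394136467/97200000, spread=4568723/69984000
Step 8: max=431684435629/104976000000, min=11845618889/2916000000, spread=8387449/167961600

Answer: 1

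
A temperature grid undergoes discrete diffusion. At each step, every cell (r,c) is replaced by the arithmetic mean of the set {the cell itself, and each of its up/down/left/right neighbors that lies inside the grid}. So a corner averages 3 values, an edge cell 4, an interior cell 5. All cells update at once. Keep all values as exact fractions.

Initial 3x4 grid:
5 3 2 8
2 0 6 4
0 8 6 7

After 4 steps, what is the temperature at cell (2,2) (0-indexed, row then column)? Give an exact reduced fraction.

Step 1: cell (2,2) = 27/4
Step 2: cell (2,2) = 1171/240
Step 3: cell (2,2) = 36859/7200
Step 4: cell (2,2) = 1007293/216000
Full grid after step 4:
  396823/129600 786263/216000 906043/216000 627593/129600
  2842357/864000 1302443/360000 1664293/360000 4287827/864000
  434923/129600 871013/216000 1007293/216000 686093/129600

Answer: 1007293/216000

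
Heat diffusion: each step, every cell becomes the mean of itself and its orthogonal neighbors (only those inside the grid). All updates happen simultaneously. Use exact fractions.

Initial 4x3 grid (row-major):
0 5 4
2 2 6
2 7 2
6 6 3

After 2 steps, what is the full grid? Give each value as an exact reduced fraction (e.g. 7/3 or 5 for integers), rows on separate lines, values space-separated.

Answer: 79/36 869/240 15/4
749/240 319/100 87/20
853/240 449/100 58/15
173/36 529/120 41/9

Derivation:
After step 1:
  7/3 11/4 5
  3/2 22/5 7/2
  17/4 19/5 9/2
  14/3 11/2 11/3
After step 2:
  79/36 869/240 15/4
  749/240 319/100 87/20
  853/240 449/100 58/15
  173/36 529/120 41/9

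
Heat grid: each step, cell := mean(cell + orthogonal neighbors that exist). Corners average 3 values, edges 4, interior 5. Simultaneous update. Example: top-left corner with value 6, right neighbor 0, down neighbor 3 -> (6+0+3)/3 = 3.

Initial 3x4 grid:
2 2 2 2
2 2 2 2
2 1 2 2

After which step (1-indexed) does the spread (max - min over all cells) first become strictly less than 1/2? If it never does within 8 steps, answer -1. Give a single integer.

Answer: 1

Derivation:
Step 1: max=2, min=5/3, spread=1/3
  -> spread < 1/2 first at step 1
Step 2: max=2, min=209/120, spread=31/120
Step 3: max=2, min=1949/1080, spread=211/1080
Step 4: max=3553/1800, min=199103/108000, spread=14077/108000
Step 5: max=212317/108000, min=1803593/972000, spread=5363/48600
Step 6: max=117131/60000, min=54579191/29160000, spread=93859/1166400
Step 7: max=189063533/97200000, min=3288925519/1749600000, spread=4568723/69984000
Step 8: max=5650381111/2916000000, min=198171564371/104976000000, spread=8387449/167961600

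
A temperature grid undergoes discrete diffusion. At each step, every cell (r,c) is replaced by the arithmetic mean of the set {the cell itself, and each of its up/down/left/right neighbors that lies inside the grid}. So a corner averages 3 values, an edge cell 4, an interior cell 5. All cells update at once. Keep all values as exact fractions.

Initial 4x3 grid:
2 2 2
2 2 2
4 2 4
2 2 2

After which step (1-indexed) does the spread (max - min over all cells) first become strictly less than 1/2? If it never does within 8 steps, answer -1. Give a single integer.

Step 1: max=14/5, min=2, spread=4/5
Step 2: max=157/60, min=2, spread=37/60
Step 3: max=1357/540, min=77/36, spread=101/270
  -> spread < 1/2 first at step 3
Step 4: max=33551/13500, min=4891/2250, spread=841/2700
Step 5: max=74629/30375, min=180299/81000, spread=11227/48600
Step 6: max=118734341/48600000, min=9089543/4050000, spread=386393/1944000
Step 7: max=1059699481/437400000, min=551441437/243000000, spread=41940559/273375000
Step 8: max=422296076621/174960000000, min=33244281083/14580000000, spread=186917629/1399680000

Answer: 3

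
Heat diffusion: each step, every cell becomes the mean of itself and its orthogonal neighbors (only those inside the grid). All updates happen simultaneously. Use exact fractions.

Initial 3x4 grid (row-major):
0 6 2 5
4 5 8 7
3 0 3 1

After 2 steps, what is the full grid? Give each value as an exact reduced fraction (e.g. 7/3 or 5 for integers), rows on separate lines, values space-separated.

Answer: 115/36 493/120 109/24 91/18
199/60 93/25 231/50 223/48
97/36 761/240 173/48 143/36

Derivation:
After step 1:
  10/3 13/4 21/4 14/3
  3 23/5 5 21/4
  7/3 11/4 3 11/3
After step 2:
  115/36 493/120 109/24 91/18
  199/60 93/25 231/50 223/48
  97/36 761/240 173/48 143/36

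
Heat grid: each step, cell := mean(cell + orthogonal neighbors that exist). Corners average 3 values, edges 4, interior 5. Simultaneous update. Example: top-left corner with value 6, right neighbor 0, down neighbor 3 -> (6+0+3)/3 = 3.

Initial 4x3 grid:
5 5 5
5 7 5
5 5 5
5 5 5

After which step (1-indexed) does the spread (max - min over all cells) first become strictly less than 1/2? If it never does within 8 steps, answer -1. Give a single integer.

Step 1: max=11/2, min=5, spread=1/2
Step 2: max=273/50, min=5, spread=23/50
  -> spread < 1/2 first at step 2
Step 3: max=12811/2400, min=1013/200, spread=131/480
Step 4: max=114551/21600, min=18391/3600, spread=841/4320
Step 5: max=45742051/8640000, min=3693373/720000, spread=56863/345600
Step 6: max=410334341/77760000, min=33389543/6480000, spread=386393/3110400
Step 7: max=163913723131/31104000000, min=13380358813/2592000000, spread=26795339/248832000
Step 8: max=9815015714129/1866240000000, min=804686149667/155520000000, spread=254051069/2985984000

Answer: 2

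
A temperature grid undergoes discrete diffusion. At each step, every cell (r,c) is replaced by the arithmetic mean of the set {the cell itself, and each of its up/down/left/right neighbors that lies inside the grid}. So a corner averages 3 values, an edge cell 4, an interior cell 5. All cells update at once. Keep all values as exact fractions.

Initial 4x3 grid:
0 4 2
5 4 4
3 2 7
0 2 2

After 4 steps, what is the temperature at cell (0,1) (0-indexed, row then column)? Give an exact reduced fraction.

Answer: 1398331/432000

Derivation:
Step 1: cell (0,1) = 5/2
Step 2: cell (0,1) = 379/120
Step 3: cell (0,1) = 23009/7200
Step 4: cell (0,1) = 1398331/432000
Full grid after step 4:
  22141/7200 1398331/432000 220919/64800
  3374/1125 583619/180000 185327/54000
  9442/3375 543869/180000 89411/27000
  166159/64800 1217041/432000 197809/64800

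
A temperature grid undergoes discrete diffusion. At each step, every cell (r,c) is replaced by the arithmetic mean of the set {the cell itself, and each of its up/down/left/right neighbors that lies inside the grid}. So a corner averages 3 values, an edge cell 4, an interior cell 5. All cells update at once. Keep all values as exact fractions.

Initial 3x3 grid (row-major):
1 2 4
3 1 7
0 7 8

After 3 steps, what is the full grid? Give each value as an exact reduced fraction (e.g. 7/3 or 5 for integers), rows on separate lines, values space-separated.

After step 1:
  2 2 13/3
  5/4 4 5
  10/3 4 22/3
After step 2:
  7/4 37/12 34/9
  127/48 13/4 31/6
  103/36 14/3 49/9
After step 3:
  359/144 427/144 433/108
  1513/576 301/80 635/144
  1465/432 73/18 275/54

Answer: 359/144 427/144 433/108
1513/576 301/80 635/144
1465/432 73/18 275/54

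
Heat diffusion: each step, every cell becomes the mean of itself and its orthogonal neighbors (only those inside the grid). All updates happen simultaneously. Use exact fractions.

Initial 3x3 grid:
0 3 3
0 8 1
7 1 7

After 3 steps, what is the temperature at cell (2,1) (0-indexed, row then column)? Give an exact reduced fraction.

Step 1: cell (2,1) = 23/4
Step 2: cell (2,1) = 841/240
Step 3: cell (2,1) = 58067/14400
Full grid after step 3:
  203/80 22871/7200 6521/2160
  48167/14400 6243/2000 54967/14400
  3623/1080 58067/14400 149/40

Answer: 58067/14400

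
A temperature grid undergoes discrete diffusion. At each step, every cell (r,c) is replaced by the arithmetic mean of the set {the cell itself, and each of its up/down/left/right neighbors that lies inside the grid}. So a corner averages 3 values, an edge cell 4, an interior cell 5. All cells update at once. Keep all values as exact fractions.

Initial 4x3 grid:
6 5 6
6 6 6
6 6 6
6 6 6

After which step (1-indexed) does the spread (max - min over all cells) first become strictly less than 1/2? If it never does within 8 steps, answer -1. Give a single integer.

Step 1: max=6, min=17/3, spread=1/3
  -> spread < 1/2 first at step 1
Step 2: max=6, min=1373/240, spread=67/240
Step 3: max=6, min=12523/2160, spread=437/2160
Step 4: max=5991/1000, min=5026469/864000, spread=29951/172800
Step 5: max=20171/3375, min=45440179/7776000, spread=206761/1555200
Step 6: max=32234329/5400000, min=18206204429/3110400000, spread=14430763/124416000
Step 7: max=2574347273/432000000, min=1094636258311/186624000000, spread=139854109/1492992000
Step 8: max=231428771023/38880000000, min=65762168109749/11197440000000, spread=7114543559/89579520000

Answer: 1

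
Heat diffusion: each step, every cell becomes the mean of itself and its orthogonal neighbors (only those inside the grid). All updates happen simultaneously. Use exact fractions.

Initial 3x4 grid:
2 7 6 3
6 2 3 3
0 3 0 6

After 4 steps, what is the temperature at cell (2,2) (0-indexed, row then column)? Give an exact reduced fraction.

Answer: 4839/1600

Derivation:
Step 1: cell (2,2) = 3
Step 2: cell (2,2) = 201/80
Step 3: cell (2,2) = 493/160
Step 4: cell (2,2) = 4839/1600
Full grid after step 4:
  16001/4320 27991/7200 27163/7200 33271/8640
  98959/28800 9953/3000 84799/24000 199019/57600
  2111/720 14669/4800 4839/1600 9367/2880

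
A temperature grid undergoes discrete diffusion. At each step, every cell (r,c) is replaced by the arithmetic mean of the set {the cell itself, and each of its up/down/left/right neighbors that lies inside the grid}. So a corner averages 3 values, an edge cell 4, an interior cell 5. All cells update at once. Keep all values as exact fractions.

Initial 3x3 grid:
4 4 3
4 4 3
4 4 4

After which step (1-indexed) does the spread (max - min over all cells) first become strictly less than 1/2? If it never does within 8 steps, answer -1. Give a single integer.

Step 1: max=4, min=10/3, spread=2/3
Step 2: max=4, min=127/36, spread=17/36
  -> spread < 1/2 first at step 2
Step 3: max=709/180, min=7793/2160, spread=143/432
Step 4: max=10537/2700, min=475651/129600, spread=1205/5184
Step 5: max=278459/72000, min=28804697/7776000, spread=10151/62208
Step 6: max=74750791/19440000, min=1740570859/466560000, spread=85517/746496
Step 7: max=8929446329/2332800000, min=104902009073/27993600000, spread=720431/8957952
Step 8: max=22255838137/5832000000, min=6314849805331/1679616000000, spread=6069221/107495424

Answer: 2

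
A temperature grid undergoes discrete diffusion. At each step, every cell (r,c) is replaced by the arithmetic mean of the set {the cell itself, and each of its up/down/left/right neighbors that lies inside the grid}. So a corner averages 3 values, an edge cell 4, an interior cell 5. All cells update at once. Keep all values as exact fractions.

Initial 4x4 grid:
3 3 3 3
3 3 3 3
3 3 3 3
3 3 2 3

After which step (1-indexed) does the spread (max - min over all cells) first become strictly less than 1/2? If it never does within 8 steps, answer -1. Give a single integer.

Step 1: max=3, min=8/3, spread=1/3
  -> spread < 1/2 first at step 1
Step 2: max=3, min=329/120, spread=31/120
Step 3: max=3, min=3029/1080, spread=211/1080
Step 4: max=3, min=307157/108000, spread=16843/108000
Step 5: max=26921/9000, min=2777357/972000, spread=130111/972000
Step 6: max=1612841/540000, min=83837633/29160000, spread=3255781/29160000
Step 7: max=1608893/540000, min=2524046309/874800000, spread=82360351/874800000
Step 8: max=289093559/97200000, min=75980683109/26244000000, spread=2074577821/26244000000

Answer: 1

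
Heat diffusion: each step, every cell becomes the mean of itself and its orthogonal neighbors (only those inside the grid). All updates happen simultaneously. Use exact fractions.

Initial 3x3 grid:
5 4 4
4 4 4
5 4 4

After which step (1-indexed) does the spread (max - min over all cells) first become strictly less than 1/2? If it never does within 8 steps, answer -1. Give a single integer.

Step 1: max=9/2, min=4, spread=1/2
Step 2: max=157/36, min=4, spread=13/36
  -> spread < 1/2 first at step 2
Step 3: max=6197/1440, min=587/144, spread=109/480
Step 4: max=110309/25920, min=14761/3600, spread=20149/129600
Step 5: max=21965933/5184000, min=2142091/518400, spread=545023/5184000
Step 6: max=1311543751/311040000, min=26851237/6480000, spread=36295/497664
Step 7: max=78534770597/18662400000, min=6464935831/1555200000, spread=305773/5971968
Step 8: max=4702290670159/1119744000000, min=64750575497/15552000000, spread=2575951/71663616

Answer: 2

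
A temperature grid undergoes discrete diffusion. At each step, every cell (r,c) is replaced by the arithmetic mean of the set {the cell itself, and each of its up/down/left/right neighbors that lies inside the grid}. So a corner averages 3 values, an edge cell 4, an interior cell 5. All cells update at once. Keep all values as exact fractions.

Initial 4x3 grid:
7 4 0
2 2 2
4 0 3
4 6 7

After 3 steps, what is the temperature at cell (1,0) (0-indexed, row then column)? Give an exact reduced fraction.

Answer: 947/288

Derivation:
Step 1: cell (1,0) = 15/4
Step 2: cell (1,0) = 151/48
Step 3: cell (1,0) = 947/288
Full grid after step 3:
  707/216 1693/576 89/36
  947/288 3343/1200 253/96
  4817/1440 1341/400 4537/1440
  835/216 1221/320 106/27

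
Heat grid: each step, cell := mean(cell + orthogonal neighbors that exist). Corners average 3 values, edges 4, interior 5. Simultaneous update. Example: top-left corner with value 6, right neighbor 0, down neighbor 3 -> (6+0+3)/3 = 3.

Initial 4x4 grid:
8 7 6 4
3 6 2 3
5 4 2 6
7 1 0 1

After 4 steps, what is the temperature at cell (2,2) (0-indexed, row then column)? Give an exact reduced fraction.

Answer: 591107/180000

Derivation:
Step 1: cell (2,2) = 14/5
Step 2: cell (2,2) = 71/25
Step 3: cell (2,2) = 3769/1200
Step 4: cell (2,2) = 591107/180000
Full grid after step 4:
  115511/21600 181301/36000 98807/21600 54691/12960
  354547/72000 91579/20000 725249/180000 32327/8640
  925673/216000 689141/180000 591107/180000 132019/43200
  247643/64800 90691/27000 1924/675 171077/64800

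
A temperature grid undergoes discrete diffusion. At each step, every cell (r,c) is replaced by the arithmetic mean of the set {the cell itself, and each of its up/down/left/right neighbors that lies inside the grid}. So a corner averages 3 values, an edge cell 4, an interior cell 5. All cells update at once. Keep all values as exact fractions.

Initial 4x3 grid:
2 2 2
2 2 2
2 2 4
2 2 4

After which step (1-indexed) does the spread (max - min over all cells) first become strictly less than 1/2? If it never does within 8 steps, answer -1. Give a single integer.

Answer: 5

Derivation:
Step 1: max=10/3, min=2, spread=4/3
Step 2: max=53/18, min=2, spread=17/18
Step 3: max=374/135, min=2, spread=104/135
Step 4: max=170849/64800, min=1847/900, spread=7573/12960
Step 5: max=9945001/3888000, min=28217/13500, spread=363701/777600
  -> spread < 1/2 first at step 5
Step 6: max=582413999/233280000, min=767413/360000, spread=681043/1866240
Step 7: max=34362937141/13996800000, min=210282089/97200000, spread=163292653/559872000
Step 8: max=2034443884319/839808000000, min=6389139163/2916000000, spread=1554974443/6718464000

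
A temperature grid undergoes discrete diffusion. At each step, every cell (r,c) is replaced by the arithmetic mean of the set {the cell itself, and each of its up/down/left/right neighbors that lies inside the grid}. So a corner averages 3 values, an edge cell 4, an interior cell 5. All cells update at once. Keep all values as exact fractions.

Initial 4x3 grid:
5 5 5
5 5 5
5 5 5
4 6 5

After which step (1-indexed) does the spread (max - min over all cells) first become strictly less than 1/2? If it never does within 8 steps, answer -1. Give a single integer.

Answer: 2

Derivation:
Step 1: max=16/3, min=19/4, spread=7/12
Step 2: max=77/15, min=59/12, spread=13/60
  -> spread < 1/2 first at step 2
Step 3: max=692/135, min=11899/2400, spread=3629/21600
Step 4: max=164401/32400, min=119531/24000, spread=60683/648000
Step 5: max=4925947/972000, min=1077811/216000, spread=30319/388800
Step 6: max=294600953/58320000, min=32390767/6480000, spread=61681/1166400
Step 7: max=8828547701/1749600000, min=972169639/194400000, spread=1580419/34992000
Step 8: max=529013917609/104976000000, min=58387225901/11664000000, spread=7057769/209952000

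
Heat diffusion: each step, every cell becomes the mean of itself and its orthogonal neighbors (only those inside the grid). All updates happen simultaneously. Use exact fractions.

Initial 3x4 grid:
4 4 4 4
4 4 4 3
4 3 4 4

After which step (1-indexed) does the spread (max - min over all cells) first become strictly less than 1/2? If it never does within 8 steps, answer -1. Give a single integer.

Step 1: max=4, min=11/3, spread=1/3
  -> spread < 1/2 first at step 1
Step 2: max=4, min=893/240, spread=67/240
Step 3: max=709/180, min=8053/2160, spread=91/432
Step 4: max=21143/5400, min=486077/129600, spread=4271/25920
Step 5: max=46711/12000, min=29275003/7776000, spread=39749/311040
Step 6: max=9423581/2430000, min=1762341977/466560000, spread=1879423/18662400
Step 7: max=2254920041/583200000, min=106016488843/27993600000, spread=3551477/44789760
Step 8: max=11249848787/2916000000, min=6374108923937/1679616000000, spread=846431819/13436928000

Answer: 1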